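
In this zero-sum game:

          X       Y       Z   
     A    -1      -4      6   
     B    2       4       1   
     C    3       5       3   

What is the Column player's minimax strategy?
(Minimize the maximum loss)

Column should play X, value = 3

Work:
Column player minimizes Row's maximum payoff:
Column X: max payoff to Row = 3
Column Y: max payoff to Row = 5
Column Z: max payoff to Row = 6
Minimum is 3, achieved by column X.
Minimax strategy: X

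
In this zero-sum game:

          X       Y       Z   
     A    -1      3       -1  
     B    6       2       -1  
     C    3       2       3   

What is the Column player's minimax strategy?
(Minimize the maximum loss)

Column should play Y or Z (all achieve the minimum), value = 3

Work:
Column player minimizes Row's maximum payoff:
Column X: max payoff to Row = 6
Column Y: max payoff to Row = 3
Column Z: max payoff to Row = 3
Minimum is 3, achieved by columns Y, Z (tied).
Each of Y or Z is a minimax strategy.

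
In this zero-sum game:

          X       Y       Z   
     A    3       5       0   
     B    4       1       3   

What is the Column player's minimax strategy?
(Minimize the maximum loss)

Column should play Z, value = 3

Work:
Column player minimizes Row's maximum payoff:
Column X: max payoff to Row = 4
Column Y: max payoff to Row = 5
Column Z: max payoff to Row = 3
Minimum is 3, achieved by column Z.
Minimax strategy: Z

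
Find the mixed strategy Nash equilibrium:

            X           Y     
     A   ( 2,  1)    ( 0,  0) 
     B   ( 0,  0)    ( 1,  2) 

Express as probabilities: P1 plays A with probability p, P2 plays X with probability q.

p = 0.6667, q = 0.3333

Work:
Find probabilities that make opponent indifferent:
P2 chooses q to make P1 indifferent between A and B
P1 chooses p to make P2 indifferent between X and Y
Mixed NE: P1 plays (A: 0.6667, B: 0.3333), P2 plays (X: 0.3333, Y: 0.6667)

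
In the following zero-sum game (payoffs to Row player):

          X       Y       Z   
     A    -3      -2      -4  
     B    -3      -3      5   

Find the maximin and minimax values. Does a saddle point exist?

Maximin = -3, Minimax = -3, Saddle: True

Work:
Row minimums: [-4, -3] → maximin = -3
Column maximums: [-3, -2, 5] → minimax = -3
Saddle point exists! Game value = -3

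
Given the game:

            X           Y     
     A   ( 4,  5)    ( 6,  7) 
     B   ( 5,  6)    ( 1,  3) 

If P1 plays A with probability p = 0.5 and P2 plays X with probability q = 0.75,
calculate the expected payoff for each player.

E[P1] = 4.25, E[P2] = 5.375

Work:
E[P1] = p·q·π₁(A,X) + p·(1-q)·π₁(A,Y) + (1-p)·q·π₁(B,X) + (1-p)·(1-q)·π₁(B,Y)
= 0.5·0.75·4 + 0.5·0.25·6 + 0.5·0.75·5 + 0.5·0.25·1
= 4.25

E[P2] = 5.375 (similar calculation)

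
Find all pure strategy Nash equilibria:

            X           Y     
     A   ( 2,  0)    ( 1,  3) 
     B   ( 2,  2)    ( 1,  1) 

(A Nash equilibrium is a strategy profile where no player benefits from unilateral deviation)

Nash equilibrium: (A, Y), (B, X)

Work:
Best responses:
  P1 vs X: payoffs [2, 2] → best response A/B (payoff 2)
  P1 vs Y: payoffs [1, 1] → best response A/B (payoff 1)
  P2 vs A: payoffs [0, 3] → best response Y (payoff 3)
  P2 vs B: payoffs [2, 1] → best response X (payoff 2)
Mutual best responses: (A,Y), (B,X) → Nash equilibria.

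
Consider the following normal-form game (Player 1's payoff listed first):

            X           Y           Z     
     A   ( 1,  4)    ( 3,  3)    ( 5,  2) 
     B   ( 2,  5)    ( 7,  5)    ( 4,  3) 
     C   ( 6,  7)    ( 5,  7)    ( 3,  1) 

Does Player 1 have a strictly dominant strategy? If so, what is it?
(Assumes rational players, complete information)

No strictly dominant strategy exists for Player 1

Work:
A strategy strictly dominates another if it gives a strictly higher payoff against every opponent action. Compare each pair of P1's strategies column-by-column:
  A vs B: [1 vs 2, 3 vs 7, 5 vs 4] → A does not strictly dominate B (column X: 1 ≤ 2)
  A vs C: [1 vs 6, 3 vs 5, 5 vs 3] → A does not strictly dominate C (column X: 1 ≤ 6)
  B vs A: [2 vs 1, 7 vs 3, 4 vs 5] → B does not strictly dominate A (column Z: 4 ≤ 5)
  B vs C: [2 vs 6, 7 vs 5, 4 vs 3] → B does not strictly dominate C (column X: 2 ≤ 6)
  C vs A: [6 vs 1, 5 vs 3, 3 vs 5] → C does not strictly dominate A (column Z: 3 ≤ 5)
  C vs B: [6 vs 2, 5 vs 7, 3 vs 4] → C does not strictly dominate B (column Y: 5 ≤ 7)
No single strategy strictly dominates all others → no strictly dominant strategy.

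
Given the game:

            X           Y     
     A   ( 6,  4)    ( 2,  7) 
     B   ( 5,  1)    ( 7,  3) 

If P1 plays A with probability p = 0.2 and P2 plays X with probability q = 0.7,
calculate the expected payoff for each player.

E[P1] = 5.44, E[P2] = 2.26

Work:
E[P1] = p·q·π₁(A,X) + p·(1-q)·π₁(A,Y) + (1-p)·q·π₁(B,X) + (1-p)·(1-q)·π₁(B,Y)
= 0.2·0.7·6 + 0.2·0.3·2 + 0.8·0.7·5 + 0.8·0.3·7
= 5.44

E[P2] = 2.26 (similar calculation)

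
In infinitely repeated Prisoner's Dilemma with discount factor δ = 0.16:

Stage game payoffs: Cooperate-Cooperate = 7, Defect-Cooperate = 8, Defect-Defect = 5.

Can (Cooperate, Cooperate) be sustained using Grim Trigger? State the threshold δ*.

δ* = 0.3333; since δ = 0.16 < 0.3333, cooperation cannot be sustained

Work:
For Grim Trigger:
Cooperate forever: 7/(1-δ)
Defect then punished: 8 + 5·δ/(1-δ)
Need: 7/(1-δ) ≥ 8 + 5·δ/(1-δ)
Solving: δ ≥ (T-R)/(T-P) = (8-7)/(8-5) = 0.3333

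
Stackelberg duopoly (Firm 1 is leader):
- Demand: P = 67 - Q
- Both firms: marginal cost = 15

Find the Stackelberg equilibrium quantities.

q₁* (leader) = 26.0, q₂* (follower) = 13.0

Work:
Follower's reaction: q₂ = (a - c - q₁)/2
Leader substitutes: π₁ = q₁·(a - q₁ - (a-c-q₁)/2 - c)
FOC: q₁* = (67 - 15)/2 = 26.00
Then: q₂* = (67 - 15 - 26.0)/2 = 13.00
Leader has first-mover advantage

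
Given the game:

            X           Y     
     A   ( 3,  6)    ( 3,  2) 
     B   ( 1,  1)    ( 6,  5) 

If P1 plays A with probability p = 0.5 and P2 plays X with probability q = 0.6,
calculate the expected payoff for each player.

E[P1] = 3.0, E[P2] = 3.5

Work:
E[P1] = p·q·π₁(A,X) + p·(1-q)·π₁(A,Y) + (1-p)·q·π₁(B,X) + (1-p)·(1-q)·π₁(B,Y)
= 0.5·0.6·3 + 0.5·0.4·3 + 0.5·0.6·1 + 0.5·0.4·6
= 3.0

E[P2] = 3.5 (similar calculation)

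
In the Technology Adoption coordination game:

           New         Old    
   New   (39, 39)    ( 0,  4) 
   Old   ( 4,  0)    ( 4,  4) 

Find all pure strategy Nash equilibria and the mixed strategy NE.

Pure NE: (New, New) and (Old, Old); Mixed NE: p = 0.1026, q = 0.1026

Work:
Check pure NE:
(New, New): (39, 39) - no unilateral deviation beneficial
(Old, Old): (4, 4) - no unilateral deviation beneficial
Mixed NE: P1 plays New with p = 0.1026, P2 plays New with q = 0.1026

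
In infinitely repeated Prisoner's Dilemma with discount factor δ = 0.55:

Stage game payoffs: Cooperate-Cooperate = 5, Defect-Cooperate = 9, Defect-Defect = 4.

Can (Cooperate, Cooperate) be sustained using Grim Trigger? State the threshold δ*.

δ* = 0.8; since δ = 0.55 < 0.8, cooperation cannot be sustained

Work:
For Grim Trigger:
Cooperate forever: 5/(1-δ)
Defect then punished: 9 + 4·δ/(1-δ)
Need: 5/(1-δ) ≥ 9 + 4·δ/(1-δ)
Solving: δ ≥ (T-R)/(T-P) = (9-5)/(9-4) = 0.8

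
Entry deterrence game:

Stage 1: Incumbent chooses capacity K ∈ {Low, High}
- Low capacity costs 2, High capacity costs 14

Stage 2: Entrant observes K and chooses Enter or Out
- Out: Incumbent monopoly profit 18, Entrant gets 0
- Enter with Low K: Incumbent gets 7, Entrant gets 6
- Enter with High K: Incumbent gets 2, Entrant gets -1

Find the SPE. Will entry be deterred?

SPE: (Low, Enter|Low, Out|High); Entry not deterred. Incumbent net profit = 5, Entrant gets 6

Work:
After Low K: Entrant enters (6 > 0)
After High K: Entrant stays out (-1 < 0)
Incumbent: Low → 7−2=5, High → 18−14=4
Incumbent chooses Low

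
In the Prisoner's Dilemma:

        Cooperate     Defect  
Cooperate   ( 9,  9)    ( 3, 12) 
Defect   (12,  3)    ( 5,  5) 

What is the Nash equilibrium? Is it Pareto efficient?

(Defect, Defect) is NE; not Pareto efficient

Work:
Defect dominates Cooperate for both players:
If P2 cooperates: Defect (12) > Cooperate (9)
If P2 defects: Defect (5) > Cooperate (3)
NE: (Defect, Defect) with payoff (5, 5)
But (Cooperate, Cooperate) = (9, 9) Pareto dominates (5, 5)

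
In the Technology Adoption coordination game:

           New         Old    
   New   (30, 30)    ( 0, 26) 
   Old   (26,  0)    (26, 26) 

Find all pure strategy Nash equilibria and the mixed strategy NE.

Pure NE: (New, New) and (Old, Old); Mixed NE: p = 0.8667, q = 0.8667

Work:
Check pure NE:
(New, New): (30, 30) - no unilateral deviation beneficial
(Old, Old): (26, 26) - no unilateral deviation beneficial
Mixed NE: P1 plays New with p = 0.8667, P2 plays New with q = 0.8667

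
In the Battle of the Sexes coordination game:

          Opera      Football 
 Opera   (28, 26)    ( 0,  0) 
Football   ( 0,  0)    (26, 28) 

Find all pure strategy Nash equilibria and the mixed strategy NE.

Pure NE: (Opera, Opera) and (Football, Football); Mixed NE: p = 0.5185, q = 0.4815

Work:
Check pure NE:
(Opera, Opera): (28, 26) - no unilateral deviation beneficial
(Football, Football): (26, 28) - no unilateral deviation beneficial
Mixed NE: P1 plays Opera with p = 0.5185, P2 plays Opera with q = 0.4815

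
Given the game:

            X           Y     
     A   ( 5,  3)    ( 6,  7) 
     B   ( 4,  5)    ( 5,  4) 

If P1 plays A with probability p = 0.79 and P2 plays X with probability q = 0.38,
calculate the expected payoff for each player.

E[P1] = 5.41, E[P2] = 5.249

Work:
E[P1] = p·q·π₁(A,X) + p·(1-q)·π₁(A,Y) + (1-p)·q·π₁(B,X) + (1-p)·(1-q)·π₁(B,Y)
= 0.79·0.38·5 + 0.79·0.62·6 + 0.21·0.38·4 + 0.21·0.62·5
= 5.41

E[P2] = 5.249 (similar calculation)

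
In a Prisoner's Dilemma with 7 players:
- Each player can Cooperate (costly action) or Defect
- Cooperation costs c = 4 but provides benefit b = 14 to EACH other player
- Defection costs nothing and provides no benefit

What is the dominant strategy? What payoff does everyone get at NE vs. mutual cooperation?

Dominant: Defect; NE payoff = 0; Coop payoff = 80

Work:
Defect dominates (saves cost c = 4, benefit to others is external)
NE: All defect → everyone gets 0
If all cooperate: each receives (6)×14 - 4 = 80
Social dilemma: 80 > 0 but NE gives 0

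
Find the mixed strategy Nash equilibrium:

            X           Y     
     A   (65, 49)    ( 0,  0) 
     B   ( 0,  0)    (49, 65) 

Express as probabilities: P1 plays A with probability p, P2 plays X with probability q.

p = 0.5702, q = 0.4298

Work:
Find probabilities that make opponent indifferent:
P2 chooses q to make P1 indifferent between A and B
P1 chooses p to make P2 indifferent between X and Y
Mixed NE: P1 plays (A: 0.5702, B: 0.4298), P2 plays (X: 0.4298, Y: 0.5702)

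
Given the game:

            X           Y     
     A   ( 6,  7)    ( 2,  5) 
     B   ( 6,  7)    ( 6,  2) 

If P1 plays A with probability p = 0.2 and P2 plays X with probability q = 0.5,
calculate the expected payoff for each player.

E[P1] = 5.6, E[P2] = 4.8

Work:
E[P1] = p·q·π₁(A,X) + p·(1-q)·π₁(A,Y) + (1-p)·q·π₁(B,X) + (1-p)·(1-q)·π₁(B,Y)
= 0.2·0.5·6 + 0.2·0.5·2 + 0.8·0.5·6 + 0.8·0.5·6
= 5.6

E[P2] = 4.8 (similar calculation)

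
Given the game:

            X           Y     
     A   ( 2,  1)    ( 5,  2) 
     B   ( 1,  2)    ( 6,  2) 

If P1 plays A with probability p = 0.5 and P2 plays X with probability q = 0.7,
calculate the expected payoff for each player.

E[P1] = 2.7, E[P2] = 1.65

Work:
E[P1] = p·q·π₁(A,X) + p·(1-q)·π₁(A,Y) + (1-p)·q·π₁(B,X) + (1-p)·(1-q)·π₁(B,Y)
= 0.5·0.7·2 + 0.5·0.3·5 + 0.5·0.7·1 + 0.5·0.3·6
= 2.7

E[P2] = 1.65 (similar calculation)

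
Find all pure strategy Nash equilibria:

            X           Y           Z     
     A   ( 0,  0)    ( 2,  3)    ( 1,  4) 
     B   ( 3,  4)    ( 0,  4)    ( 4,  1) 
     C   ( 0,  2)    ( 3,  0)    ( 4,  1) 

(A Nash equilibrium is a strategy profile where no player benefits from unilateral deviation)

Nash equilibrium: (B, X)

Work:
Best responses:
  P1 vs X: payoffs [0, 3, 0] → best response B (payoff 3)
  P1 vs Y: payoffs [2, 0, 3] → best response C (payoff 3)
  P1 vs Z: payoffs [1, 4, 4] → best response B/C (payoff 4)
  P2 vs A: payoffs [0, 3, 4] → best response Z (payoff 4)
  P2 vs B: payoffs [4, 4, 1] → best response X/Y (payoff 4)
  P2 vs C: payoffs [2, 0, 1] → best response X (payoff 2)
Mutual best responses: (B,X) → Nash equilibria.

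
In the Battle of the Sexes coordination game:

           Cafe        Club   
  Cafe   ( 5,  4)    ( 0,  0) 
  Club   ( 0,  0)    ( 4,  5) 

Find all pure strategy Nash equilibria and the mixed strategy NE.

Pure NE: (Cafe, Cafe) and (Club, Club); Mixed NE: p = 0.5556, q = 0.4444

Work:
Check pure NE:
(Cafe, Cafe): (5, 4) - no unilateral deviation beneficial
(Club, Club): (4, 5) - no unilateral deviation beneficial
Mixed NE: P1 plays Cafe with p = 0.5556, P2 plays Cafe with q = 0.4444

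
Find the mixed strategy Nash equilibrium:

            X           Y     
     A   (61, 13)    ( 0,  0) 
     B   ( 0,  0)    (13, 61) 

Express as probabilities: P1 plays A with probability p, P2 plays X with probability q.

p = 0.8243, q = 0.1757

Work:
Find probabilities that make opponent indifferent:
P2 chooses q to make P1 indifferent between A and B
P1 chooses p to make P2 indifferent between X and Y
Mixed NE: P1 plays (A: 0.8243, B: 0.1757), P2 plays (X: 0.1757, Y: 0.8243)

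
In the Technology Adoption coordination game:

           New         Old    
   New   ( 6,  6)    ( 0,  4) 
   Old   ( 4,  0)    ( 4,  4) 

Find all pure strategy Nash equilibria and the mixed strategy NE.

Pure NE: (New, New) and (Old, Old); Mixed NE: p = 0.6667, q = 0.6667

Work:
Check pure NE:
(New, New): (6, 6) - no unilateral deviation beneficial
(Old, Old): (4, 4) - no unilateral deviation beneficial
Mixed NE: P1 plays New with p = 0.6667, P2 plays New with q = 0.6667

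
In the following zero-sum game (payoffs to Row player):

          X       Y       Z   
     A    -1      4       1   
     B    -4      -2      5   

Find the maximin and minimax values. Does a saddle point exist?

Maximin = -1, Minimax = -1, Saddle: True

Work:
Row minimums: [-1, -4] → maximin = -1
Column maximums: [-1, 4, 5] → minimax = -1
Saddle point exists! Game value = -1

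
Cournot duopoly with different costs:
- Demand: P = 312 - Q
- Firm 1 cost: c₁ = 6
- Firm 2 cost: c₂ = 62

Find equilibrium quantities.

q₁* = 120.67, q₂* = 64.67

Work:
Reaction: q₁ = (312 - 6 - q₂)/2
Reaction: q₂ = (312 - 62 - q₁)/2
Solve simultaneously:
q₁* = (312 - 2×6 + 62)/3 = 120.67
q₂* = (312 - 2×62 + 6)/3 = 64.67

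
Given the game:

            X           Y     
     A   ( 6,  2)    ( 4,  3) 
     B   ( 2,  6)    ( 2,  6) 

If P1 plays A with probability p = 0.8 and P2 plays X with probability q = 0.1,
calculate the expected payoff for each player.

E[P1] = 3.76, E[P2] = 3.52

Work:
E[P1] = p·q·π₁(A,X) + p·(1-q)·π₁(A,Y) + (1-p)·q·π₁(B,X) + (1-p)·(1-q)·π₁(B,Y)
= 0.8·0.1·6 + 0.8·0.9·4 + 0.2·0.1·2 + 0.2·0.9·2
= 3.76

E[P2] = 3.52 (similar calculation)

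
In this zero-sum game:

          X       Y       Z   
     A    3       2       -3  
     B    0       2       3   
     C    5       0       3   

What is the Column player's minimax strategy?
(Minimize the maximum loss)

Column should play Y, value = 2

Work:
Column player minimizes Row's maximum payoff:
Column X: max payoff to Row = 5
Column Y: max payoff to Row = 2
Column Z: max payoff to Row = 3
Minimum is 2, achieved by column Y.
Minimax strategy: Y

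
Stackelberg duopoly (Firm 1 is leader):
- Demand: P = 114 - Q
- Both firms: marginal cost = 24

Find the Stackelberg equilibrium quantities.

q₁* (leader) = 45.0, q₂* (follower) = 22.5

Work:
Follower's reaction: q₂ = (a - c - q₁)/2
Leader substitutes: π₁ = q₁·(a - q₁ - (a-c-q₁)/2 - c)
FOC: q₁* = (114 - 24)/2 = 45.00
Then: q₂* = (114 - 24 - 45.0)/2 = 22.50
Leader has first-mover advantage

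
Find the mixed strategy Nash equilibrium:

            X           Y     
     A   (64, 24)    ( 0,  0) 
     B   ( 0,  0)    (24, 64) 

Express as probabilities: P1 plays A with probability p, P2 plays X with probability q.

p = 0.7273, q = 0.2727

Work:
Find probabilities that make opponent indifferent:
P2 chooses q to make P1 indifferent between A and B
P1 chooses p to make P2 indifferent between X and Y
Mixed NE: P1 plays (A: 0.7273, B: 0.2727), P2 plays (X: 0.2727, Y: 0.7273)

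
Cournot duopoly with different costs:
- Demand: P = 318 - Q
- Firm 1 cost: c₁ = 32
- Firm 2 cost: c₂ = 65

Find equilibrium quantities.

q₁* = 106.33, q₂* = 73.33

Work:
Reaction: q₁ = (318 - 32 - q₂)/2
Reaction: q₂ = (318 - 65 - q₁)/2
Solve simultaneously:
q₁* = (318 - 2×32 + 65)/3 = 106.33
q₂* = (318 - 2×65 + 32)/3 = 73.33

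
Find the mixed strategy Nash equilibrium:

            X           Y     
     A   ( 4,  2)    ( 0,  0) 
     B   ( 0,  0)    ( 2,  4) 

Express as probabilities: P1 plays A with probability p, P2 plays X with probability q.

p = 0.6667, q = 0.3333

Work:
Find probabilities that make opponent indifferent:
P2 chooses q to make P1 indifferent between A and B
P1 chooses p to make P2 indifferent between X and Y
Mixed NE: P1 plays (A: 0.6667, B: 0.3333), P2 plays (X: 0.3333, Y: 0.6667)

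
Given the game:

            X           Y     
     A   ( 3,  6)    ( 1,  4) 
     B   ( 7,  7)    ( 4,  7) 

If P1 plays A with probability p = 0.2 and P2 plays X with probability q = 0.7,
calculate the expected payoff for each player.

E[P1] = 5.36, E[P2] = 6.68

Work:
E[P1] = p·q·π₁(A,X) + p·(1-q)·π₁(A,Y) + (1-p)·q·π₁(B,X) + (1-p)·(1-q)·π₁(B,Y)
= 0.2·0.7·3 + 0.2·0.3·1 + 0.8·0.7·7 + 0.8·0.3·4
= 5.36

E[P2] = 6.68 (similar calculation)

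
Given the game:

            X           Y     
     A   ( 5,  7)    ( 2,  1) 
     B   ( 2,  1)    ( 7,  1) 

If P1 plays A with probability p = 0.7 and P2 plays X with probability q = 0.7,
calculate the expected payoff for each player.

E[P1] = 3.92, E[P2] = 3.94

Work:
E[P1] = p·q·π₁(A,X) + p·(1-q)·π₁(A,Y) + (1-p)·q·π₁(B,X) + (1-p)·(1-q)·π₁(B,Y)
= 0.7·0.7·5 + 0.7·0.3·2 + 0.3·0.7·2 + 0.3·0.3·7
= 3.92

E[P2] = 3.94 (similar calculation)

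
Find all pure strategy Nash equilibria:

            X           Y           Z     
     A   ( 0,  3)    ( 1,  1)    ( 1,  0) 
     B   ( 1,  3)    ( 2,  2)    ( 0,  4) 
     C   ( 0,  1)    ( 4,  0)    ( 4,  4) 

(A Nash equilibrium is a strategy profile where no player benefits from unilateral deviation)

Nash equilibrium: (C, Z)

Work:
Best responses:
  P1 vs X: payoffs [0, 1, 0] → best response B (payoff 1)
  P1 vs Y: payoffs [1, 2, 4] → best response C (payoff 4)
  P1 vs Z: payoffs [1, 0, 4] → best response C (payoff 4)
  P2 vs A: payoffs [3, 1, 0] → best response X (payoff 3)
  P2 vs B: payoffs [3, 2, 4] → best response Z (payoff 4)
  P2 vs C: payoffs [1, 0, 4] → best response Z (payoff 4)
Mutual best responses: (C,Z) → Nash equilibria.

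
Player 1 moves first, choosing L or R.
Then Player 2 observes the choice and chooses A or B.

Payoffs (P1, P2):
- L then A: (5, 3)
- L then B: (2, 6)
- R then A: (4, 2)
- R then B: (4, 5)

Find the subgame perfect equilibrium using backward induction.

P1 plays R, P2 plays B after L and B after R; Payoff (4, 5)

Work:
Backward induction:
After L: P2 chooses B → P1 gets 2
After R: P2 chooses B → P1 gets 4
P1 chooses R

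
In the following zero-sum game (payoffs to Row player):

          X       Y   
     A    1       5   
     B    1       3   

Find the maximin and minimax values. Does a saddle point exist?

Maximin = 1, Minimax = 1, Saddle: True

Work:
Row minimums: [1, 1] → maximin = 1
Column maximums: [1, 5] → minimax = 1
Saddle point exists! Game value = 1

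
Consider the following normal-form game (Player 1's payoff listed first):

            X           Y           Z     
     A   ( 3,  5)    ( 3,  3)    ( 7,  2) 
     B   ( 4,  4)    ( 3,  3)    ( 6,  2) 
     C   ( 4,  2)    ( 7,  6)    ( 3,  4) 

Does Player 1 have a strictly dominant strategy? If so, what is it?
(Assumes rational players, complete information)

No strictly dominant strategy exists for Player 1

Work:
A strategy strictly dominates another if it gives a strictly higher payoff against every opponent action. Compare each pair of P1's strategies column-by-column:
  A vs B: [3 vs 4, 3 vs 3, 7 vs 6] → A does not strictly dominate B (column X: 3 ≤ 4)
  A vs C: [3 vs 4, 3 vs 7, 7 vs 3] → A does not strictly dominate C (column X: 3 ≤ 4)
  B vs A: [4 vs 3, 3 vs 3, 6 vs 7] → B does not strictly dominate A (column Y: 3 ≤ 3)
  B vs C: [4 vs 4, 3 vs 7, 6 vs 3] → B does not strictly dominate C (column X: 4 ≤ 4)
  C vs A: [4 vs 3, 7 vs 3, 3 vs 7] → C does not strictly dominate A (column Z: 3 ≤ 7)
  C vs B: [4 vs 4, 7 vs 3, 3 vs 6] → C does not strictly dominate B (column X: 4 ≤ 4)
No single strategy strictly dominates all others → no strictly dominant strategy.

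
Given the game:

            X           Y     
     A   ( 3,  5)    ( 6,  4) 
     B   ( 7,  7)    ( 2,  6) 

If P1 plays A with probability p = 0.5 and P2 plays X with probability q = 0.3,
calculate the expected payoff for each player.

E[P1] = 4.3, E[P2] = 5.3

Work:
E[P1] = p·q·π₁(A,X) + p·(1-q)·π₁(A,Y) + (1-p)·q·π₁(B,X) + (1-p)·(1-q)·π₁(B,Y)
= 0.5·0.3·3 + 0.5·0.7·6 + 0.5·0.3·7 + 0.5·0.7·2
= 4.3

E[P2] = 5.3 (similar calculation)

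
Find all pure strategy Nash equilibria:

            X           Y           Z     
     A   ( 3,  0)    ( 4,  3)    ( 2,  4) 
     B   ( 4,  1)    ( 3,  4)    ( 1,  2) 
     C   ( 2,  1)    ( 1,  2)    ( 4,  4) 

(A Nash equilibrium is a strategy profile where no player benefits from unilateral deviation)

Nash equilibrium: (C, Z)

Work:
Best responses:
  P1 vs X: payoffs [3, 4, 2] → best response B (payoff 4)
  P1 vs Y: payoffs [4, 3, 1] → best response A (payoff 4)
  P1 vs Z: payoffs [2, 1, 4] → best response C (payoff 4)
  P2 vs A: payoffs [0, 3, 4] → best response Z (payoff 4)
  P2 vs B: payoffs [1, 4, 2] → best response Y (payoff 4)
  P2 vs C: payoffs [1, 2, 4] → best response Z (payoff 4)
Mutual best responses: (C,Z) → Nash equilibria.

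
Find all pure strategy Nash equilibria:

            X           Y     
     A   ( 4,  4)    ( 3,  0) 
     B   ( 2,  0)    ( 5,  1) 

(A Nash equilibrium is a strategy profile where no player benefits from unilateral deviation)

Nash equilibrium: (A, X), (B, Y)

Work:
Best responses:
  P1 vs X: payoffs [4, 2] → best response A (payoff 4)
  P1 vs Y: payoffs [3, 5] → best response B (payoff 5)
  P2 vs A: payoffs [4, 0] → best response X (payoff 4)
  P2 vs B: payoffs [0, 1] → best response Y (payoff 1)
Mutual best responses: (A,X), (B,Y) → Nash equilibria.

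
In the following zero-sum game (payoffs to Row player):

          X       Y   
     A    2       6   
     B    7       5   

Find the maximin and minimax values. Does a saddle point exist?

Maximin = 5, Minimax = 6, Saddle: False

Work:
Row minimums: [2, 5] → maximin = 5
Column maximums: [7, 6] → minimax = 6
No saddle point (maximin ≠ minimax). Mixed strategy needed.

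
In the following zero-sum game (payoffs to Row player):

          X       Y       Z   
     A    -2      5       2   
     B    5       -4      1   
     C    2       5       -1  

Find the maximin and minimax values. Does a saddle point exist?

Maximin = -1, Minimax = 2, Saddle: False

Work:
Row minimums: [-2, -4, -1] → maximin = -1
Column maximums: [5, 5, 2] → minimax = 2
No saddle point (maximin ≠ minimax). Mixed strategy needed.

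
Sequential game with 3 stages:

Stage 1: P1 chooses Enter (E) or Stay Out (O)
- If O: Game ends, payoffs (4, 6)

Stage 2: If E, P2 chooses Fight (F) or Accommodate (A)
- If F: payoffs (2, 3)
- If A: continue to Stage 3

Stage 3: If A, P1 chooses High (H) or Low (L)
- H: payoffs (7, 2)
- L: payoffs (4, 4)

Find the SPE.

SPE: (O, F, H); Outcome (4, 6)

Work:
Stage 3: P1 chooses H (7 vs 4)
Stage 2: P2: F->3, A->2 (anticipating H). Choose F
Stage 1: P1: O->4, E->2 (anticipating F, H). Choose O
SPE path: O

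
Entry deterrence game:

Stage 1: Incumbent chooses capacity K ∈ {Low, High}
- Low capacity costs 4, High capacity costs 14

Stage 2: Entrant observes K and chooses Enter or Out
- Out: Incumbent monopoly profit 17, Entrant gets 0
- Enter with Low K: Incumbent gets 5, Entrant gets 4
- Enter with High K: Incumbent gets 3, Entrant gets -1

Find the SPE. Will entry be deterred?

SPE: (High, Enter|Low, Out|High); Entry deterred. Incumbent net profit = 3

Work:
After Low K: Entrant enters (4 > 0)
After High K: Entrant stays out (-1 < 0)
Incumbent: Low → 5−4=1, High → 17−14=3
Incumbent chooses High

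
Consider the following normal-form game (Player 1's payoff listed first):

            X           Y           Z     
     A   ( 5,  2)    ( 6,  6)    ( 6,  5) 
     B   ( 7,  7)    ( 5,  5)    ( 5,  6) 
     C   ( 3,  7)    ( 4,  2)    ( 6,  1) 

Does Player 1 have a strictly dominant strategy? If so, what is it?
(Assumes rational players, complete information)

No strictly dominant strategy exists for Player 1

Work:
A strategy strictly dominates another if it gives a strictly higher payoff against every opponent action. Compare each pair of P1's strategies column-by-column:
  A vs B: [5 vs 7, 6 vs 5, 6 vs 5] → A does not strictly dominate B (column X: 5 ≤ 7)
  A vs C: [5 vs 3, 6 vs 4, 6 vs 6] → A does not strictly dominate C (column Z: 6 ≤ 6)
  B vs A: [7 vs 5, 5 vs 6, 5 vs 6] → B does not strictly dominate A (column Y: 5 ≤ 6)
  B vs C: [7 vs 3, 5 vs 4, 5 vs 6] → B does not strictly dominate C (column Z: 5 ≤ 6)
  C vs A: [3 vs 5, 4 vs 6, 6 vs 6] → C does not strictly dominate A (column X: 3 ≤ 5)
  C vs B: [3 vs 7, 4 vs 5, 6 vs 5] → C does not strictly dominate B (column X: 3 ≤ 7)
No single strategy strictly dominates all others → no strictly dominant strategy.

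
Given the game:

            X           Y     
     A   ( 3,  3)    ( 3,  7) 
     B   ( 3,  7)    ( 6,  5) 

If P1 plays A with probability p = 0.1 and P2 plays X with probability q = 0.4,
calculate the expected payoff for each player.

E[P1] = 4.62, E[P2] = 5.76

Work:
E[P1] = p·q·π₁(A,X) + p·(1-q)·π₁(A,Y) + (1-p)·q·π₁(B,X) + (1-p)·(1-q)·π₁(B,Y)
= 0.1·0.4·3 + 0.1·0.6·3 + 0.9·0.4·3 + 0.9·0.6·6
= 4.62

E[P2] = 5.76 (similar calculation)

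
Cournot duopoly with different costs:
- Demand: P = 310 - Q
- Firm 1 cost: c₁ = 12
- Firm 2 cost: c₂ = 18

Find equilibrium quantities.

q₁* = 101.33, q₂* = 95.33

Work:
Reaction: q₁ = (310 - 12 - q₂)/2
Reaction: q₂ = (310 - 18 - q₁)/2
Solve simultaneously:
q₁* = (310 - 2×12 + 18)/3 = 101.33
q₂* = (310 - 2×18 + 12)/3 = 95.33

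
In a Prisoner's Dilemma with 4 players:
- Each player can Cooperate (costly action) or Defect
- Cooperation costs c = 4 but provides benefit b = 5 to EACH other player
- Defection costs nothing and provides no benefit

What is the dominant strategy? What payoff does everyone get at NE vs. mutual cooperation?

Dominant: Defect; NE payoff = 0; Coop payoff = 11

Work:
Defect dominates (saves cost c = 4, benefit to others is external)
NE: All defect → everyone gets 0
If all cooperate: each receives (3)×5 - 4 = 11
Social dilemma: 11 > 0 but NE gives 0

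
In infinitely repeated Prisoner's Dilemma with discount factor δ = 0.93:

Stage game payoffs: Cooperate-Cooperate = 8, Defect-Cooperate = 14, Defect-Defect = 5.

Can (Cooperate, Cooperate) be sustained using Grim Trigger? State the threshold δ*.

δ* = 0.6667; since δ = 0.93 ≥ 0.6667, cooperation can be sustained

Work:
For Grim Trigger:
Cooperate forever: 8/(1-δ)
Defect then punished: 14 + 5·δ/(1-δ)
Need: 8/(1-δ) ≥ 14 + 5·δ/(1-δ)
Solving: δ ≥ (T-R)/(T-P) = (14-8)/(14-5) = 0.6667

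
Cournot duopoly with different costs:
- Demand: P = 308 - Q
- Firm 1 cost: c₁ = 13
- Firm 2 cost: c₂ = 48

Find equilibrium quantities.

q₁* = 110.0, q₂* = 75.0

Work:
Reaction: q₁ = (308 - 13 - q₂)/2
Reaction: q₂ = (308 - 48 - q₁)/2
Solve simultaneously:
q₁* = (308 - 2×13 + 48)/3 = 110.0
q₂* = (308 - 2×48 + 13)/3 = 75.0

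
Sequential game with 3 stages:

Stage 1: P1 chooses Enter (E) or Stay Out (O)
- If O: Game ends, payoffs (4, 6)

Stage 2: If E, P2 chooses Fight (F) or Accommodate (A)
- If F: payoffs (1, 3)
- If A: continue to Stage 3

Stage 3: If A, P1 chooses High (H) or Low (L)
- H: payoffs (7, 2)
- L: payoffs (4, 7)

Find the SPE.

SPE: (O, F, H); Outcome (4, 6)

Work:
Stage 3: P1 chooses H (7 vs 4)
Stage 2: P2: F->3, A->2 (anticipating H). Choose F
Stage 1: P1: O->4, E->1 (anticipating F, H). Choose O
SPE path: O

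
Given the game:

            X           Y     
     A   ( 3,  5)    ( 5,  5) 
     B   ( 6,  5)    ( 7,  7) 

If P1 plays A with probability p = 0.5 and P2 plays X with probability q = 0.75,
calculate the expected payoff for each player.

E[P1] = 4.875, E[P2] = 5.25

Work:
E[P1] = p·q·π₁(A,X) + p·(1-q)·π₁(A,Y) + (1-p)·q·π₁(B,X) + (1-p)·(1-q)·π₁(B,Y)
= 0.5·0.75·3 + 0.5·0.25·5 + 0.5·0.75·6 + 0.5·0.25·7
= 4.875

E[P2] = 5.25 (similar calculation)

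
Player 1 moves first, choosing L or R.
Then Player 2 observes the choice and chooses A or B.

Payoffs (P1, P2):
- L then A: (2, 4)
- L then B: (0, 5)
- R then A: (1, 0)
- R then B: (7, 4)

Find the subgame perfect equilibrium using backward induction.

P1 plays R, P2 plays B after L and B after R; Payoff (7, 4)

Work:
Backward induction:
After L: P2 chooses B → P1 gets 0
After R: P2 chooses B → P1 gets 7
P1 chooses R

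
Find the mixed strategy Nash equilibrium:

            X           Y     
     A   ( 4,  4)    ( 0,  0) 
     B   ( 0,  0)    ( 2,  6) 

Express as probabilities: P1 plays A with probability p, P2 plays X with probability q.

p = 0.6, q = 0.3333

Work:
Find probabilities that make opponent indifferent:
P2 chooses q to make P1 indifferent between A and B
P1 chooses p to make P2 indifferent between X and Y
Mixed NE: P1 plays (A: 0.6, B: 0.4), P2 plays (X: 0.3333, Y: 0.6667)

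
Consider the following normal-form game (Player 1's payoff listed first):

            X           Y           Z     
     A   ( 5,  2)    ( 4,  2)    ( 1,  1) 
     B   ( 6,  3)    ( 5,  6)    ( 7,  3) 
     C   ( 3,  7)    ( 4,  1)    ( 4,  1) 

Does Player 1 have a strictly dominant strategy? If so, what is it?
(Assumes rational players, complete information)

Yes, Player 1's strictly dominant strategy is B

Work:
A strategy strictly dominates another if it gives a strictly higher payoff against every opponent action. Compare each pair of P1's strategies column-by-column:
  A vs B: [5 vs 6, 4 vs 5, 1 vs 7] → A does not strictly dominate B (column X: 5 ≤ 6)
  A vs C: [5 vs 3, 4 vs 4, 1 vs 4] → A does not strictly dominate C (column Y: 4 ≤ 4)
  B vs A: [6 vs 5, 5 vs 4, 7 vs 1] → B strictly dominates A
  B vs C: [6 vs 3, 5 vs 4, 7 vs 4] → B strictly dominates C
  C vs A: [3 vs 5, 4 vs 4, 4 vs 1] → C does not strictly dominate A (column X: 3 ≤ 5)
  C vs B: [3 vs 6, 4 vs 5, 4 vs 7] → C does not strictly dominate B (column X: 3 ≤ 6)
B strictly dominates every other strategy → strictly dominant.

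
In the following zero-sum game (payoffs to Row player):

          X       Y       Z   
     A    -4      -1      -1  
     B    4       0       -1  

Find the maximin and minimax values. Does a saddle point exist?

Maximin = -1, Minimax = -1, Saddle: True

Work:
Row minimums: [-4, -1] → maximin = -1
Column maximums: [4, 0, -1] → minimax = -1
Saddle point exists! Game value = -1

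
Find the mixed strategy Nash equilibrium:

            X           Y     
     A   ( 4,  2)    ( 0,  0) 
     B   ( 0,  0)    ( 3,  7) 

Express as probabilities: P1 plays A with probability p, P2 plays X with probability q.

p = 0.7778, q = 0.4286

Work:
Find probabilities that make opponent indifferent:
P2 chooses q to make P1 indifferent between A and B
P1 chooses p to make P2 indifferent between X and Y
Mixed NE: P1 plays (A: 0.7778, B: 0.2222), P2 plays (X: 0.4286, Y: 0.5714)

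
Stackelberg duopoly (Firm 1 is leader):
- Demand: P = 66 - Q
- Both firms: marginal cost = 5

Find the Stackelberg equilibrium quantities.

q₁* (leader) = 30.5, q₂* (follower) = 15.25

Work:
Follower's reaction: q₂ = (a - c - q₁)/2
Leader substitutes: π₁ = q₁·(a - q₁ - (a-c-q₁)/2 - c)
FOC: q₁* = (66 - 5)/2 = 30.50
Then: q₂* = (66 - 5 - 30.5)/2 = 15.25
Leader has first-mover advantage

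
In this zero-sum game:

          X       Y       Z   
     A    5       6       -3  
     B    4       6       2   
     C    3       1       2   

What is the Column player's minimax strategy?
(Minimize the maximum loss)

Column should play Z, value = 2

Work:
Column player minimizes Row's maximum payoff:
Column X: max payoff to Row = 5
Column Y: max payoff to Row = 6
Column Z: max payoff to Row = 2
Minimum is 2, achieved by column Z.
Minimax strategy: Z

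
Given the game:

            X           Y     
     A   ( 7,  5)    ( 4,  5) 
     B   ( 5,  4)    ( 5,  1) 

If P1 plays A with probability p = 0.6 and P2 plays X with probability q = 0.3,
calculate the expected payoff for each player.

E[P1] = 4.94, E[P2] = 3.76

Work:
E[P1] = p·q·π₁(A,X) + p·(1-q)·π₁(A,Y) + (1-p)·q·π₁(B,X) + (1-p)·(1-q)·π₁(B,Y)
= 0.6·0.3·7 + 0.6·0.7·4 + 0.4·0.3·5 + 0.4·0.7·5
= 4.94

E[P2] = 3.76 (similar calculation)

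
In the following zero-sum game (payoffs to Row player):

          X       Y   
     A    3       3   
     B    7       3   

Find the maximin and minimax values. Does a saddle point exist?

Maximin = 3, Minimax = 3, Saddle: True

Work:
Row minimums: [3, 3] → maximin = 3
Column maximums: [7, 3] → minimax = 3
Saddle point exists! Game value = 3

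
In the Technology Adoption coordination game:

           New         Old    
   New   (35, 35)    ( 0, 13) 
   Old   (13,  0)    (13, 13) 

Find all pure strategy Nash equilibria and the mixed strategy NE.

Pure NE: (New, New) and (Old, Old); Mixed NE: p = 0.3714, q = 0.3714

Work:
Check pure NE:
(New, New): (35, 35) - no unilateral deviation beneficial
(Old, Old): (13, 13) - no unilateral deviation beneficial
Mixed NE: P1 plays New with p = 0.3714, P2 plays New with q = 0.3714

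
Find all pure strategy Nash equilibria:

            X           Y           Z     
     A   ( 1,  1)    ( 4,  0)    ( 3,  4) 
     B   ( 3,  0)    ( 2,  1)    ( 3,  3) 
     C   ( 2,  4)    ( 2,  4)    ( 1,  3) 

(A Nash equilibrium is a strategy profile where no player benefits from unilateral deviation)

Nash equilibrium: (A, Z), (B, Z)

Work:
Best responses:
  P1 vs X: payoffs [1, 3, 2] → best response B (payoff 3)
  P1 vs Y: payoffs [4, 2, 2] → best response A (payoff 4)
  P1 vs Z: payoffs [3, 3, 1] → best response A/B (payoff 3)
  P2 vs A: payoffs [1, 0, 4] → best response Z (payoff 4)
  P2 vs B: payoffs [0, 1, 3] → best response Z (payoff 3)
  P2 vs C: payoffs [4, 4, 3] → best response X/Y (payoff 4)
Mutual best responses: (A,Z), (B,Z) → Nash equilibria.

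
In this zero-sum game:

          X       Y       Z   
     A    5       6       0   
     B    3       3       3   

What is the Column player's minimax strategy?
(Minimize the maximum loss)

Column should play Z, value = 3

Work:
Column player minimizes Row's maximum payoff:
Column X: max payoff to Row = 5
Column Y: max payoff to Row = 6
Column Z: max payoff to Row = 3
Minimum is 3, achieved by column Z.
Minimax strategy: Z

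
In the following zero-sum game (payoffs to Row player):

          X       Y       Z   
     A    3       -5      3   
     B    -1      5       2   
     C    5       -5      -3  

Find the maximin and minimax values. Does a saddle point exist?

Maximin = -1, Minimax = 3, Saddle: False

Work:
Row minimums: [-5, -1, -5] → maximin = -1
Column maximums: [5, 5, 3] → minimax = 3
No saddle point (maximin ≠ minimax). Mixed strategy needed.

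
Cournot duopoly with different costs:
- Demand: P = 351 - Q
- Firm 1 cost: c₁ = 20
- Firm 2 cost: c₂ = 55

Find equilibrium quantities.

q₁* = 122.0, q₂* = 87.0

Work:
Reaction: q₁ = (351 - 20 - q₂)/2
Reaction: q₂ = (351 - 55 - q₁)/2
Solve simultaneously:
q₁* = (351 - 2×20 + 55)/3 = 122.0
q₂* = (351 - 2×55 + 20)/3 = 87.0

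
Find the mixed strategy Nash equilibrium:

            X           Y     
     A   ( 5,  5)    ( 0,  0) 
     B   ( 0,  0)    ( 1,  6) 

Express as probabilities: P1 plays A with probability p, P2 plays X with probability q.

p = 0.5455, q = 0.1667

Work:
Find probabilities that make opponent indifferent:
P2 chooses q to make P1 indifferent between A and B
P1 chooses p to make P2 indifferent between X and Y
Mixed NE: P1 plays (A: 0.5455, B: 0.4545), P2 plays (X: 0.1667, Y: 0.8333)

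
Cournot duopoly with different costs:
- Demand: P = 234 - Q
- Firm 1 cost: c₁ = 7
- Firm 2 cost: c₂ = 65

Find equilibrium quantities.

q₁* = 95.0, q₂* = 37.0

Work:
Reaction: q₁ = (234 - 7 - q₂)/2
Reaction: q₂ = (234 - 65 - q₁)/2
Solve simultaneously:
q₁* = (234 - 2×7 + 65)/3 = 95.0
q₂* = (234 - 2×65 + 7)/3 = 37.0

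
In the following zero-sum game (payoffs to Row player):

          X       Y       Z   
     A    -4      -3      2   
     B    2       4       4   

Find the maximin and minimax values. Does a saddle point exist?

Maximin = 2, Minimax = 2, Saddle: True

Work:
Row minimums: [-4, 2] → maximin = 2
Column maximums: [2, 4, 4] → minimax = 2
Saddle point exists! Game value = 2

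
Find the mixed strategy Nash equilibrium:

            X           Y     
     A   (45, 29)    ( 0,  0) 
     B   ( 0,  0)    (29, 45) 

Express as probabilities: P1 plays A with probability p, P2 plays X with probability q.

p = 0.6081, q = 0.3919

Work:
Find probabilities that make opponent indifferent:
P2 chooses q to make P1 indifferent between A and B
P1 chooses p to make P2 indifferent between X and Y
Mixed NE: P1 plays (A: 0.6081, B: 0.3919), P2 plays (X: 0.3919, Y: 0.6081)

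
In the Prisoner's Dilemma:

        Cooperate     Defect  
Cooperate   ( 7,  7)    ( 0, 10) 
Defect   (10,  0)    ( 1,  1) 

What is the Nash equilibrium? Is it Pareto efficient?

(Defect, Defect) is NE; not Pareto efficient

Work:
Defect dominates Cooperate for both players:
If P2 cooperates: Defect (10) > Cooperate (7)
If P2 defects: Defect (1) > Cooperate (0)
NE: (Defect, Defect) with payoff (1, 1)
But (Cooperate, Cooperate) = (7, 7) Pareto dominates (1, 1)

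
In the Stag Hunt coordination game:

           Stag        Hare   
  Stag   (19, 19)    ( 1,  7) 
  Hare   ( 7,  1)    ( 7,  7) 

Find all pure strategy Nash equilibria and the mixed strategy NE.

Pure NE: (Stag, Stag) and (Hare, Hare); Mixed NE: p = 0.3333, q = 0.3333

Work:
Check pure NE:
(Stag, Stag): (19, 19) - no unilateral deviation beneficial
(Hare, Hare): (7, 7) - no unilateral deviation beneficial
Mixed NE: P1 plays Stag with p = 0.3333, P2 plays Stag with q = 0.3333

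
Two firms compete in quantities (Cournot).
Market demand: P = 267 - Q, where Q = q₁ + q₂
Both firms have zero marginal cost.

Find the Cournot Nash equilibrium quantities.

q₁* = q₂* = 89.0; P* = 89.0

Work:
Profit: π_i = P·q_i = (a - q_i - q_j)·q_i
FOC: ∂π_i/∂q_i = a - 2q_i - q_j = 0
Reaction function: q_i = (267 - q_j)/2
Symmetry: q* = 267/3 = 89.0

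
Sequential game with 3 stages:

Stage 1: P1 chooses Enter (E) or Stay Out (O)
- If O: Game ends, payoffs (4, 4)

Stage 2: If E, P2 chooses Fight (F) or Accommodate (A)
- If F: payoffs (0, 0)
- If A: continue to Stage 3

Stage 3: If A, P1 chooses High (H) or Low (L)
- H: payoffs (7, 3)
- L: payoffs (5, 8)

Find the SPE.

SPE: (E, A, H); Outcome (7, 3)

Work:
Stage 3: P1 chooses H (7 vs 5)
Stage 2: P2: F->0, A->3 (anticipating H). Choose A
Stage 1: P1: O->4, E->7 (anticipating A, H). Choose E
SPE path: E -> A -> H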